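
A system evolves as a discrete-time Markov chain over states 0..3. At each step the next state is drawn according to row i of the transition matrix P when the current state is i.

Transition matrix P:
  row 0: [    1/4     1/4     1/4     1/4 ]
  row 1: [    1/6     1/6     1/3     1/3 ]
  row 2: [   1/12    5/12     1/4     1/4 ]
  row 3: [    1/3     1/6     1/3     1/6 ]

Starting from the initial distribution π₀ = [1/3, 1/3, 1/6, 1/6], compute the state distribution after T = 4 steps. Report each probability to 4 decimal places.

t=0: π = [0.3333, 0.3333, 0.1667, 0.1667]
t=1: π = [0.2083, 0.2361, 0.2917, 0.2639]
t=2: π = [0.2037, 0.2569, 0.2917, 0.2477]
t=3: π = [0.2006, 0.2566, 0.2921, 0.2508]
t=4: π = [0.2008, 0.2564, 0.2923, 0.2505]

π = [0.2008, 0.2564, 0.2923, 0.2505]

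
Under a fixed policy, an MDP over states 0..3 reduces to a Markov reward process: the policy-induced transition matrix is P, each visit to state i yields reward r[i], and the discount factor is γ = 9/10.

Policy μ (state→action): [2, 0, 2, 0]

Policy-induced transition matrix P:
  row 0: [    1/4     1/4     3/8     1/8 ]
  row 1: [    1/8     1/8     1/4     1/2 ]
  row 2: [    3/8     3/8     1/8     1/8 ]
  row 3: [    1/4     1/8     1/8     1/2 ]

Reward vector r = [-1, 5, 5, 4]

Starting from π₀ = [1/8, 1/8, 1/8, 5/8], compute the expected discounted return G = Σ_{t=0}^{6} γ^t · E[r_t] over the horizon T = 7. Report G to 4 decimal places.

G = 16.9127

t=0: π = [0.1250, 0.1250, 0.1250, 0.6250], E[r] = 3.6250, γ^t·E[r] = 3.625000, running G = 3.625000
t=1: π = [0.2500, 0.1719, 0.1719, 0.4063], E[r] = 3.0938, γ^t·E[r] = 2.784375, running G = 6.409375
t=2: π = [0.2500, 0.1992, 0.2090, 0.3418], E[r] = 3.1582, γ^t·E[r] = 2.558145, running G = 8.967520
t=3: π = [0.2512, 0.2085, 0.2124, 0.3279], E[r] = 3.1648, γ^t·E[r] = 2.307135, running G = 11.274655
t=4: π = [0.2505, 0.2095, 0.2139, 0.3261], E[r] = 3.1709, γ^t·E[r] = 2.080446, running G = 13.355102
t=5: π = [0.2505, 0.2098, 0.2138, 0.3259], E[r] = 3.1709, γ^t·E[r] = 1.872361, running G = 15.227463
t=6: π = [0.2505, 0.2098, 0.2139, 0.3259], E[r] = 3.1711, γ^t·E[r] = 1.685257, running G = 16.912720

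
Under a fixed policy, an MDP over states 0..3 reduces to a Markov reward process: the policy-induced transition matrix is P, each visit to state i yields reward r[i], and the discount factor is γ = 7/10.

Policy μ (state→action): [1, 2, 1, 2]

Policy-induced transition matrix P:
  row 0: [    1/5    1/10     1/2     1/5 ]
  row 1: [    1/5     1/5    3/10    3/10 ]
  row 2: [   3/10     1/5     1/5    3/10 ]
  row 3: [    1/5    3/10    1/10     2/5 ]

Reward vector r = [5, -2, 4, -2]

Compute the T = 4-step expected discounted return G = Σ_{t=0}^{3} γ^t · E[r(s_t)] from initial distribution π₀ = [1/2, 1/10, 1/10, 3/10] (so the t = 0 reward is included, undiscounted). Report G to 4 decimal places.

G = 4.0678

t=0: π = [0.5000, 0.1000, 0.1000, 0.3000], E[r] = 2.1000, γ^t·E[r] = 2.100000, running G = 2.100000
t=1: π = [0.2100, 0.1800, 0.3300, 0.2800], E[r] = 1.4500, γ^t·E[r] = 1.015000, running G = 3.115000
t=2: π = [0.2330, 0.2070, 0.2530, 0.3070], E[r] = 1.1490, γ^t·E[r] = 0.563010, running G = 3.678010
t=3: π = [0.2253, 0.2074, 0.2599, 0.3074], E[r] = 1.1365, γ^t·E[r] = 0.389820, running G = 4.067830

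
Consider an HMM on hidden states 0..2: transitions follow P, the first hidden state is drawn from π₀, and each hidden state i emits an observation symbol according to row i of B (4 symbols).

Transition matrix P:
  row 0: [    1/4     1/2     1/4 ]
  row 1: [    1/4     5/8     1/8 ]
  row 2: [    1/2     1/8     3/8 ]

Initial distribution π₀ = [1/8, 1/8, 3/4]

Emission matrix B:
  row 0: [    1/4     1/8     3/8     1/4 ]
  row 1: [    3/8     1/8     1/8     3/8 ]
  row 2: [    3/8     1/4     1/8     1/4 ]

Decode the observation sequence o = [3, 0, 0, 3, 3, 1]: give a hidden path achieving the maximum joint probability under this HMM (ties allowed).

path = [2, 0, 1, 1, 1, 1]

t=0: δ = [3.125e-02, 4.688e-02, 1.875e-01]  (obs o_0=3)
t=1: δ = [2.344e-02, 1.099e-02, 2.637e-02]  ψ = [2, 1, 2]  (obs o_1=0)
t=2: δ = [3.296e-03, 4.395e-03, 3.708e-03]  ψ = [2, 0, 2]  (obs o_2=0)
t=3: δ = [4.635e-04, 1.030e-03, 3.476e-04]  ψ = [2, 1, 2]  (obs o_3=3)
t=4: δ = [6.437e-05, 2.414e-04, 3.259e-05]  ψ = [1, 1, 2]  (obs o_4=3)
t=5: δ = [7.544e-06, 1.886e-05, 7.544e-06]  ψ = [1, 1, 1]  (obs o_5=1)
backtrack: best end state = 1; path = [2, 0, 1, 1, 1, 1]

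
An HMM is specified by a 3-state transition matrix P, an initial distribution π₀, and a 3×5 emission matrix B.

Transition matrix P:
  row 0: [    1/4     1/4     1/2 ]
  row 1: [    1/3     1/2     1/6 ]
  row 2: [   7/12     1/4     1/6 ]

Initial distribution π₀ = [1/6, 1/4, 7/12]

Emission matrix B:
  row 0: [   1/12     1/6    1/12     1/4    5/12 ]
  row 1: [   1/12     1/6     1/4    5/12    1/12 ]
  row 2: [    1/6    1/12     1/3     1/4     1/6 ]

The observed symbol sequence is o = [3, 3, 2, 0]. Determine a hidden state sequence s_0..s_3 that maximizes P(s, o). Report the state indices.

t=0: δ = [4.167e-02, 1.042e-01, 1.458e-01]  (obs o_0=3)
t=1: δ = [2.127e-02, 2.170e-02, 6.076e-03]  ψ = [2, 1, 2]  (obs o_1=3)
t=2: δ = [6.028e-04, 2.713e-03, 3.545e-03]  ψ = [1, 1, 0]  (obs o_2=2)
t=3: δ = [1.723e-04, 1.130e-04, 9.846e-05]  ψ = [2, 1, 2]  (obs o_3=0)
backtrack: best end state = 0; path = [2, 0, 2, 0]

path = [2, 0, 2, 0]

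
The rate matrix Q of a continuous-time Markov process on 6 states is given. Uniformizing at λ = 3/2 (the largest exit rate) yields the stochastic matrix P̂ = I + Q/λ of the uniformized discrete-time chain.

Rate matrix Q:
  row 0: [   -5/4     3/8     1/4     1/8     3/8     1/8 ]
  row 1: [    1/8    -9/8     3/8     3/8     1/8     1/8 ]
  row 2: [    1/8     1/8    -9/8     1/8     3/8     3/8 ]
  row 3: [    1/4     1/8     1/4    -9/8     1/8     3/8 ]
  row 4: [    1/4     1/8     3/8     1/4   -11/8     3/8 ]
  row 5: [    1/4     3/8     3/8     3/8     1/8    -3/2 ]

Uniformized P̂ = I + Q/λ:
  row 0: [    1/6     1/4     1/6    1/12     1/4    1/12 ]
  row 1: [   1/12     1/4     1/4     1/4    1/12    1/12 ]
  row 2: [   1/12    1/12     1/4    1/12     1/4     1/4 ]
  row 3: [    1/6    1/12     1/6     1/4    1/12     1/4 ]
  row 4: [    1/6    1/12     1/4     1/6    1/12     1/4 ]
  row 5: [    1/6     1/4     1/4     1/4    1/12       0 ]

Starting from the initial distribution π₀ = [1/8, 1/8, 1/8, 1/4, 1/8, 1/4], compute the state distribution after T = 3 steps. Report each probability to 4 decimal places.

π = [0.1349, 0.1593, 0.2239, 0.1787, 0.1427, 0.1606]

t=0: π = [0.1250, 0.1250, 0.1250, 0.2500, 0.1250, 0.2500]
t=1: π = [0.1458, 0.1667, 0.2188, 0.1979, 0.1250, 0.1458]
t=2: π = [0.1345, 0.1597, 0.2214, 0.1788, 0.1441, 0.1615]
t=3: π = [0.1349, 0.1593, 0.2239, 0.1787, 0.1427, 0.1606]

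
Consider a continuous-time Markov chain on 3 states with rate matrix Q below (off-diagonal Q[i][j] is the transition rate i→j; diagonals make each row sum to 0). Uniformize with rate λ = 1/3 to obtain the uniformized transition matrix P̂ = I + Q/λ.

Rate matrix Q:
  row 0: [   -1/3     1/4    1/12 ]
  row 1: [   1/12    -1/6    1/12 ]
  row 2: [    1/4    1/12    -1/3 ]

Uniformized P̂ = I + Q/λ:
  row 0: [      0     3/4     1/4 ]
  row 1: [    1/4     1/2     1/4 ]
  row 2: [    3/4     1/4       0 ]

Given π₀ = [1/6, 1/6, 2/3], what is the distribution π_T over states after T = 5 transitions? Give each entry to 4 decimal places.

t=0: π = [0.1667, 0.1667, 0.6667]
t=1: π = [0.5417, 0.3750, 0.0833]
t=2: π = [0.1563, 0.6146, 0.2292]
t=3: π = [0.3255, 0.4818, 0.1927]
t=4: π = [0.2650, 0.5332, 0.2018]
t=5: π = [0.2847, 0.5158, 0.1995]

π = [0.2847, 0.5158, 0.1995]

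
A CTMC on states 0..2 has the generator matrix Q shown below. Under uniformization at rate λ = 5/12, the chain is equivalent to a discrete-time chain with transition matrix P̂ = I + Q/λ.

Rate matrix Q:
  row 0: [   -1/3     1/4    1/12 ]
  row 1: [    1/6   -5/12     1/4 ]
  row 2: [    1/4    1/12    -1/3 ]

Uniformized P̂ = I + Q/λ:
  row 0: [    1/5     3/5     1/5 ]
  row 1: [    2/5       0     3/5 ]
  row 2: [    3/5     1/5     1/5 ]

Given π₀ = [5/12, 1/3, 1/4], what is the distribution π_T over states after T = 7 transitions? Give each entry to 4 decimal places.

t=0: π = [0.4167, 0.3333, 0.2500]
t=1: π = [0.3667, 0.3000, 0.3333]
t=2: π = [0.3933, 0.2867, 0.3200]
t=3: π = [0.3853, 0.3000, 0.3147]
t=4: π = [0.3859, 0.2941, 0.3200]
t=5: π = [0.3868, 0.2955, 0.3177]
t=6: π = [0.3862, 0.2956, 0.3182]
t=7: π = [0.3864, 0.2953, 0.3183]

π = [0.3864, 0.2953, 0.3183]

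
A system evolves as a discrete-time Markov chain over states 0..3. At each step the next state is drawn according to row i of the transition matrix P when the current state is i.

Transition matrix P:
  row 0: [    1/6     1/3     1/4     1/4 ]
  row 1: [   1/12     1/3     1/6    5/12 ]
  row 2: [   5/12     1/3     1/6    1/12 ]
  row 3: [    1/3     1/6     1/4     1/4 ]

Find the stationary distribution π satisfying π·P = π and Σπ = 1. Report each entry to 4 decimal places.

Balance equations π_j = Σ_i π_i·P[i][j]:
  π_0 = 1/6·π_0 + 1/12·π_1 + 5/12·π_2 + 1/3·π_3
  π_1 = 1/3·π_0 + 1/3·π_1 + 1/3·π_2 + 1/6·π_3
  π_2 = 1/4·π_0 + 1/6·π_1 + 1/6·π_2 + 1/4·π_3
  normalize: π_0 + π_1 + π_2 + π_3 = 1
Solving the linear system gives exactly π = [115/482, 279/964, 201/964, 127/482].

π = [0.2386, 0.2894, 0.2085, 0.2635]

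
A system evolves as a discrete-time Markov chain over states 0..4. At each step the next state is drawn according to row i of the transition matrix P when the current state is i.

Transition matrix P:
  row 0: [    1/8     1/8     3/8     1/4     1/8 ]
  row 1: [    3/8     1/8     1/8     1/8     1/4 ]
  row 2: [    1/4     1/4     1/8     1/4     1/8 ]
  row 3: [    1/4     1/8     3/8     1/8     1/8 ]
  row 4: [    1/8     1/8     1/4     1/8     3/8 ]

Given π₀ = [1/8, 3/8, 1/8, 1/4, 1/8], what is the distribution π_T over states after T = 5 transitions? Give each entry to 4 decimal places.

t=0: π = [0.1250, 0.3750, 0.1250, 0.2500, 0.1250]
t=1: π = [0.2656, 0.1406, 0.2344, 0.1563, 0.2031]
t=2: π = [0.2090, 0.1543, 0.2559, 0.1875, 0.1934]
t=3: π = [0.2190, 0.1570, 0.2483, 0.1831, 0.1926]
t=4: π = [0.2182, 0.1560, 0.2496, 0.1834, 0.1928]
t=5: π = [0.2181, 0.1562, 0.2495, 0.1835, 0.1927]

π = [0.2181, 0.1562, 0.2495, 0.1835, 0.1927]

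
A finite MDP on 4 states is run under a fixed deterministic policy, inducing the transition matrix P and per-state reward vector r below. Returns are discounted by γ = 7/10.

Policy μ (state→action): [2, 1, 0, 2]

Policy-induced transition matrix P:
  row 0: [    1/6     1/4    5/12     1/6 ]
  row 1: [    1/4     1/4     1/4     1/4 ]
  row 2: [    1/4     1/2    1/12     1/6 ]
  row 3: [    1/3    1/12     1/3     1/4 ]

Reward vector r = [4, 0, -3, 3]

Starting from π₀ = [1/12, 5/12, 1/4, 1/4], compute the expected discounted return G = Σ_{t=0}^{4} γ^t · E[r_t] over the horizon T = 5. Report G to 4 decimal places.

t=0: π = [0.0833, 0.4167, 0.2500, 0.2500], E[r] = 0.3333, γ^t·E[r] = 0.333333, running G = 0.333333
t=1: π = [0.2639, 0.2708, 0.2431, 0.2222], E[r] = 0.9931, γ^t·E[r] = 0.695139, running G = 1.028472
t=2: π = [0.2465, 0.2737, 0.2720, 0.2078], E[r] = 0.7934, γ^t·E[r] = 0.388767, running G = 1.417240
t=3: π = [0.2468, 0.2834, 0.2631, 0.2068], E[r] = 0.8182, γ^t·E[r] = 0.280656, running G = 1.697895
t=4: π = [0.2467, 0.2813, 0.2645, 0.2075], E[r] = 0.8157, γ^t·E[r] = 0.195842, running G = 1.893737

G = 1.8937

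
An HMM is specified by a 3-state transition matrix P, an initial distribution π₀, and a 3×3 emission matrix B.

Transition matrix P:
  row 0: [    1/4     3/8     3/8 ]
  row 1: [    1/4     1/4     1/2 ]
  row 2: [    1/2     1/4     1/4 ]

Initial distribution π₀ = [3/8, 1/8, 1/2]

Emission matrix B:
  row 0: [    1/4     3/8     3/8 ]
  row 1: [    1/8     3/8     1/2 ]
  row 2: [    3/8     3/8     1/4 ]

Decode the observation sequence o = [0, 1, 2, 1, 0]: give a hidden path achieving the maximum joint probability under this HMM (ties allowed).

path = [2, 0, 1, 2, 0]

t=0: δ = [9.375e-02, 1.562e-02, 1.875e-01]  (obs o_0=0)
t=1: δ = [3.516e-02, 1.758e-02, 1.758e-02]  ψ = [2, 2, 2]  (obs o_1=1)
t=2: δ = [3.296e-03, 6.592e-03, 3.296e-03]  ψ = [0, 0, 0]  (obs o_2=2)
t=3: δ = [6.180e-04, 6.180e-04, 1.236e-03]  ψ = [1, 1, 1]  (obs o_3=1)
t=4: δ = [1.545e-04, 3.862e-05, 1.159e-04]  ψ = [2, 2, 1]  (obs o_4=0)
backtrack: best end state = 0; path = [2, 0, 1, 2, 0]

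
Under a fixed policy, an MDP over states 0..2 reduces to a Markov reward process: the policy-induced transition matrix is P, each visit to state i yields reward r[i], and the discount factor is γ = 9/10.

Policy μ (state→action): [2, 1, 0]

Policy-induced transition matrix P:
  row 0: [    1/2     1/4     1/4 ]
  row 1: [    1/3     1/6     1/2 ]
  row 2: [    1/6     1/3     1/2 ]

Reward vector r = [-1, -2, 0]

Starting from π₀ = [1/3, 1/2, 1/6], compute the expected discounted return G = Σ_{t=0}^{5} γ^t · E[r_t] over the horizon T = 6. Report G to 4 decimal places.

t=0: π = [0.3333, 0.5000, 0.1667], E[r] = -1.3333, γ^t·E[r] = -1.333333, running G = -1.333333
t=1: π = [0.3611, 0.2222, 0.4167], E[r] = -0.8056, γ^t·E[r] = -0.725000, running G = -2.058333
t=2: π = [0.3241, 0.2662, 0.4097], E[r] = -0.8565, γ^t·E[r] = -0.693750, running G = -2.752083
t=3: π = [0.3191, 0.2620, 0.4190], E[r] = -0.8430, γ^t·E[r] = -0.614531, running G = -3.366615
t=4: π = [0.3167, 0.2631, 0.4202], E[r] = -0.8428, γ^t·E[r] = -0.552994, running G = -3.919608
t=5: π = [0.3161, 0.2631, 0.4208], E[r] = -0.8423, γ^t·E[r] = -0.497349, running G = -4.416958

G = -4.4170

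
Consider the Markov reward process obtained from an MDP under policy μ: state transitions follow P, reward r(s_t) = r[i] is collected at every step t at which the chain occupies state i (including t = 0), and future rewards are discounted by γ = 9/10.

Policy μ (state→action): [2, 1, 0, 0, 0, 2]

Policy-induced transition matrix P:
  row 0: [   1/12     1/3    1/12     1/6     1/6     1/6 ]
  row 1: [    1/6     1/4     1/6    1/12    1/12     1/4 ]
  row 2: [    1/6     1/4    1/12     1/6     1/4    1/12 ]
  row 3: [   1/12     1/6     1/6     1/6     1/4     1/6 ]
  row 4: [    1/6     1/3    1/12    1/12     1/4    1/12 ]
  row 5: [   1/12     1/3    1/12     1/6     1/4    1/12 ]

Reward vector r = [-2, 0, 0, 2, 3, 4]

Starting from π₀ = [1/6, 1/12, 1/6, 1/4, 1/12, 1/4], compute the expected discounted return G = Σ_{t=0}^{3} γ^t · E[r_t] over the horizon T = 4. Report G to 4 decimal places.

t=0: π = [0.1667, 0.0833, 0.1667, 0.2500, 0.0833, 0.2500], E[r] = 1.4167, γ^t·E[r] = 1.416667, running G = 1.416667
t=1: π = [0.1111, 0.2708, 0.1111, 0.1528, 0.2222, 0.1319], E[r] = 1.2778, γ^t·E[r] = 1.150000, running G = 2.566667
t=2: π = [0.1337, 0.2760, 0.1186, 0.1256, 0.1956, 0.1505], E[r] = 1.1725, γ^t·E[r] = 0.949688, running G = 3.516354
t=3: π = [0.1325, 0.2795, 0.1168, 0.1274, 0.1929, 0.1509], E[r] = 1.1720, γ^t·E[r] = 0.854402, running G = 4.370757

G = 4.3708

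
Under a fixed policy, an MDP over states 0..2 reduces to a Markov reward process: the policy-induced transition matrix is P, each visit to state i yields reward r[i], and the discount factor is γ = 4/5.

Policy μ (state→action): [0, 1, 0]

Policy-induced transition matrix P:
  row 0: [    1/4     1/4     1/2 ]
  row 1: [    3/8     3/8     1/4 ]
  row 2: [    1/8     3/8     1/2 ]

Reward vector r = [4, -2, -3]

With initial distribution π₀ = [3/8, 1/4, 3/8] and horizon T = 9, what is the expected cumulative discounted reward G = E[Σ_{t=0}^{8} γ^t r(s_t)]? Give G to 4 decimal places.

t=0: π = [0.3750, 0.2500, 0.3750], E[r] = -0.1250, γ^t·E[r] = -0.125000, running G = -0.125000
t=1: π = [0.2344, 0.3281, 0.4375], E[r] = -1.0313, γ^t·E[r] = -0.825000, running G = -0.950000
t=2: π = [0.2363, 0.3457, 0.4180], E[r] = -1.0000, γ^t·E[r] = -0.640000, running G = -1.590000
t=3: π = [0.2410, 0.3455, 0.4136], E[r] = -0.9678, γ^t·E[r] = -0.495500, running G = -2.085500
t=4: π = [0.2415, 0.3449, 0.4136], E[r] = -0.9647, γ^t·E[r] = -0.395150, running G = -2.480650
t=5: π = [0.2414, 0.3448, 0.4138], E[r] = -0.9653, γ^t·E[r] = -0.316325, running G = -2.796975
t=6: π = [0.2414, 0.3448, 0.4138], E[r] = -0.9655, γ^t·E[r] = -0.253106, running G = -3.050081
t=7: π = [0.2414, 0.3448, 0.4138], E[r] = -0.9655, γ^t·E[r] = -0.202485, running G = -3.252565
t=8: π = [0.2414, 0.3448, 0.4138], E[r] = -0.9655, γ^t·E[r] = -0.161987, running G = -3.414552

G = -3.4146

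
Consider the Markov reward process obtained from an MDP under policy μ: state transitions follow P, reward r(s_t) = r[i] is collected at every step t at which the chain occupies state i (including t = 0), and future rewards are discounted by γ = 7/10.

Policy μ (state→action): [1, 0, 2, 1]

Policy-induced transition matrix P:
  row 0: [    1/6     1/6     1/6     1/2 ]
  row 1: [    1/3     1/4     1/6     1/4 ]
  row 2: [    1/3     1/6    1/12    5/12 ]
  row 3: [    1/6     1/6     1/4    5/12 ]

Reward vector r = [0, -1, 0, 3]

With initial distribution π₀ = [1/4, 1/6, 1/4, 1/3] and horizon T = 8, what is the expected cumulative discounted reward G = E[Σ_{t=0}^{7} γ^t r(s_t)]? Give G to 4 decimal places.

t=0: π = [0.2500, 0.1667, 0.2500, 0.3333], E[r] = 0.8333, γ^t·E[r] = 0.833333, running G = 0.833333
t=1: π = [0.2361, 0.1806, 0.1736, 0.4097], E[r] = 1.0486, γ^t·E[r] = 0.734028, running G = 1.567361
t=2: π = [0.2257, 0.1817, 0.1863, 0.4063], E[r] = 1.0370, γ^t·E[r] = 0.508148, running G = 2.075509
t=3: π = [0.2280, 0.1818, 0.1850, 0.4052], E[r] = 1.0338, γ^t·E[r] = 0.354579, running G = 2.430088
t=4: π = [0.2278, 0.1818, 0.1850, 0.4054], E[r] = 1.0343, γ^t·E[r] = 0.248331, running G = 2.678419
t=5: π = [0.2278, 0.1818, 0.1850, 0.4053], E[r] = 1.0342, γ^t·E[r] = 0.173822, running G = 2.852241
t=6: π = [0.2278, 0.1818, 0.1850, 0.4053], E[r] = 1.0342, γ^t·E[r] = 0.121675, running G = 2.973916
t=7: π = [0.2278, 0.1818, 0.1850, 0.4053], E[r] = 1.0342, γ^t·E[r] = 0.085173, running G = 3.059089

G = 3.0591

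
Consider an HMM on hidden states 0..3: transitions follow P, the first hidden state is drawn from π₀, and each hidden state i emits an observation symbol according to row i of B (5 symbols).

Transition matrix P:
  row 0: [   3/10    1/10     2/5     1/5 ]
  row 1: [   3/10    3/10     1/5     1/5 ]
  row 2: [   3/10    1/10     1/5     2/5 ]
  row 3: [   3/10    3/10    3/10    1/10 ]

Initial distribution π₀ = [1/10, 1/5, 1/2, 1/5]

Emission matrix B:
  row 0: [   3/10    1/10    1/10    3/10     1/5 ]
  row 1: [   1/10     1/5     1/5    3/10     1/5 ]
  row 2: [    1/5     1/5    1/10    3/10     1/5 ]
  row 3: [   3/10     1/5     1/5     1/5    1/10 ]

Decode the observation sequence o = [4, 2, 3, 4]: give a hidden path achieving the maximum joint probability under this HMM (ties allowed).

t=0: δ = [2.000e-02, 4.000e-02, 1.000e-01, 2.000e-02]  (obs o_0=4)
t=1: δ = [3.000e-03, 2.400e-03, 2.000e-03, 8.000e-03]  ψ = [2, 1, 2, 2]  (obs o_1=2)
t=2: δ = [7.200e-04, 7.200e-04, 7.200e-04, 1.600e-04]  ψ = [3, 3, 3, 2]  (obs o_2=3)
t=3: δ = [4.320e-05, 4.320e-05, 5.760e-05, 2.880e-05]  ψ = [0, 1, 0, 2]  (obs o_3=4)
backtrack: best end state = 2; path = [2, 3, 0, 2]

path = [2, 3, 0, 2]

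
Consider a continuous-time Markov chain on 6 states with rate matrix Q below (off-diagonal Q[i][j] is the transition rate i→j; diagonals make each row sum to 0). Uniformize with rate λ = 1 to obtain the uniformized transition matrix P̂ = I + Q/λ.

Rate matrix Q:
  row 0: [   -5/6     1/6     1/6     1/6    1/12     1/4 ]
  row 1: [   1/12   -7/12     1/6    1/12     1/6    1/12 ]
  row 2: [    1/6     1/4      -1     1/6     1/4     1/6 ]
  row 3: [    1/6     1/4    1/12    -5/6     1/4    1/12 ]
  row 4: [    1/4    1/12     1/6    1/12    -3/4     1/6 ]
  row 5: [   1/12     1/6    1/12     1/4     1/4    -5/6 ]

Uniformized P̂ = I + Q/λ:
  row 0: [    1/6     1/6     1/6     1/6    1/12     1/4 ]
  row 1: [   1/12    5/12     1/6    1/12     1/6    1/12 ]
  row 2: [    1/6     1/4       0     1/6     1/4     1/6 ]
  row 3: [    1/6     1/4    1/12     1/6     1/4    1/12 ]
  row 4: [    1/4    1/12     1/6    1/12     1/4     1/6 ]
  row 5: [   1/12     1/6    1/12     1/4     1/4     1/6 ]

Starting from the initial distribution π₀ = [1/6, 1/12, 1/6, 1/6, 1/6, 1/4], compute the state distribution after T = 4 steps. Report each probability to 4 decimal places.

π = [0.1525, 0.2284, 0.1220, 0.1430, 0.2056, 0.1486]

t=0: π = [0.1667, 0.0833, 0.1667, 0.1667, 0.1667, 0.2500]
t=1: π = [0.1528, 0.2014, 0.1042, 0.1667, 0.2153, 0.1597]
t=2: π = [0.1545, 0.2216, 0.1221, 0.1453, 0.2078, 0.1487]
t=3: π = [0.1531, 0.2270, 0.1218, 0.1433, 0.2058, 0.1490]
t=4: π = [0.1525, 0.2284, 0.1220, 0.1430, 0.2056, 0.1486]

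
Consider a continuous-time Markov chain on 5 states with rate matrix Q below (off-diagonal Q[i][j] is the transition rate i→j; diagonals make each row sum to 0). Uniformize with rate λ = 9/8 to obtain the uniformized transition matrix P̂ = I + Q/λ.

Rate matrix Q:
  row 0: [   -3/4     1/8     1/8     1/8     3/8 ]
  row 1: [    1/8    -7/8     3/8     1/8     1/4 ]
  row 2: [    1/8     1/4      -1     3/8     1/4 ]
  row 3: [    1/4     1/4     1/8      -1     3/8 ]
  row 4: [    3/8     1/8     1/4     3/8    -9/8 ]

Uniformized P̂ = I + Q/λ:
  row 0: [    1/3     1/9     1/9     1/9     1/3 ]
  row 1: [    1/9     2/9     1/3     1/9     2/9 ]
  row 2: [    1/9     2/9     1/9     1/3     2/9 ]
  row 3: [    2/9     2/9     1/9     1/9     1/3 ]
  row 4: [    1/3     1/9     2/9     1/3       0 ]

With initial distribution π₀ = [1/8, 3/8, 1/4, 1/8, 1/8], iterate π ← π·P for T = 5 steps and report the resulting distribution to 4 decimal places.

π = [0.2343, 0.1717, 0.1738, 0.1989, 0.2213]

t=0: π = [0.1250, 0.3750, 0.2500, 0.1250, 0.1250]
t=1: π = [0.1806, 0.1944, 0.2083, 0.1944, 0.2222]
t=2: π = [0.2222, 0.1775, 0.1790, 0.2068, 0.2145]
t=3: π = [0.2311, 0.1737, 0.1744, 0.1986, 0.2222]
t=4: π = [0.2339, 0.1718, 0.1744, 0.1992, 0.2206]
t=5: π = [0.2343, 0.1717, 0.1738, 0.1989, 0.2213]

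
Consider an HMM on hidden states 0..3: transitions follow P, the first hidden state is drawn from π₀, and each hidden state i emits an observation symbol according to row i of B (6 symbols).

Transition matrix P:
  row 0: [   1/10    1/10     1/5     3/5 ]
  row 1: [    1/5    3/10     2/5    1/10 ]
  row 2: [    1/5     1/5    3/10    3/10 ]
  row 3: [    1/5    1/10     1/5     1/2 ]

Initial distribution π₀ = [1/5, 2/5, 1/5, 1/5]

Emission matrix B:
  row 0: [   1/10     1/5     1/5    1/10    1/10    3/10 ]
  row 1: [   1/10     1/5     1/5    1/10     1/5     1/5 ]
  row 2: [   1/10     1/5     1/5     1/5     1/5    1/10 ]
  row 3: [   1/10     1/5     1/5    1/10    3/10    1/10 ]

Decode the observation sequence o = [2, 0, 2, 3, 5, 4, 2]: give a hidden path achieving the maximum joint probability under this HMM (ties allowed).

path = [0, 3, 3, 3, 0, 3, 3]

t=0: δ = [4.000e-02, 8.000e-02, 4.000e-02, 4.000e-02]  (obs o_0=2)
t=1: δ = [1.600e-03, 2.400e-03, 3.200e-03, 2.400e-03]  ψ = [1, 1, 1, 0]  (obs o_1=0)
t=2: δ = [1.280e-04, 1.440e-04, 1.920e-04, 2.400e-04]  ψ = [2, 1, 1, 3]  (obs o_2=2)
t=3: δ = [4.800e-06, 4.320e-06, 1.152e-05, 1.200e-05]  ψ = [3, 1, 1, 3]  (obs o_3=3)
t=4: δ = [7.200e-07, 4.608e-07, 3.456e-07, 6.000e-07]  ψ = [3, 2, 2, 3]  (obs o_4=5)
t=5: δ = [1.200e-08, 2.765e-08, 3.686e-08, 1.296e-07]  ψ = [3, 1, 1, 0]  (obs o_5=4)
t=6: δ = [5.184e-09, 2.592e-09, 5.184e-09, 1.296e-08]  ψ = [3, 3, 3, 3]  (obs o_6=2)
backtrack: best end state = 3; path = [0, 3, 3, 3, 0, 3, 3]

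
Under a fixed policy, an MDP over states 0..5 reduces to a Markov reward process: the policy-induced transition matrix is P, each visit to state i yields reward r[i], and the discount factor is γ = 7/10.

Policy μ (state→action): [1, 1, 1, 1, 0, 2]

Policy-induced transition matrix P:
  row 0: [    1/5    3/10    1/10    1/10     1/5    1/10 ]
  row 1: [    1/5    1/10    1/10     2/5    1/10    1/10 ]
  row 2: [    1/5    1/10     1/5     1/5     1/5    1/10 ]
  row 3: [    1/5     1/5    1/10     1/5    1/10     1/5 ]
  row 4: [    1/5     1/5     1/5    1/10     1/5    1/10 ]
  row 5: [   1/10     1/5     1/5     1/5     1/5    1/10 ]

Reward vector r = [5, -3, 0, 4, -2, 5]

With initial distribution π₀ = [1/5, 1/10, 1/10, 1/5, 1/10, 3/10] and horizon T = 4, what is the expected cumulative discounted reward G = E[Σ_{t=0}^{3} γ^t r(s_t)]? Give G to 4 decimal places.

G = 4.9233

t=0: π = [0.2000, 0.1000, 0.1000, 0.2000, 0.1000, 0.3000], E[r] = 2.8000, γ^t·E[r] = 2.800000, running G = 2.800000
t=1: π = [0.1700, 0.2000, 0.1500, 0.1900, 0.1700, 0.1200], E[r] = 1.2700, γ^t·E[r] = 0.889000, running G = 3.689000
t=2: π = [0.1880, 0.1820, 0.1440, 0.2060, 0.1610, 0.1190], E[r] = 1.4910, γ^t·E[r] = 0.730590, running G = 4.419590
t=3: π = [0.1881, 0.1862, 0.1424, 0.2015, 0.1612, 0.1206], E[r] = 1.4685, γ^t·E[r] = 0.503696, running G = 4.923286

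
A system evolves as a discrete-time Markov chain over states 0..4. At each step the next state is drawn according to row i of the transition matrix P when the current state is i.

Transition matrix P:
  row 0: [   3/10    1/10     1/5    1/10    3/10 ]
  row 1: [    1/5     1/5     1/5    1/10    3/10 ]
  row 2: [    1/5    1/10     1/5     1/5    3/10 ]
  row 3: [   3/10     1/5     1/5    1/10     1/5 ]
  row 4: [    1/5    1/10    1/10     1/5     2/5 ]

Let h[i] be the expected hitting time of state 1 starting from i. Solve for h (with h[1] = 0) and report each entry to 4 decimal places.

First-step conditioning: h[1] = 0; for i ≠ 1, h[i] = 1 + Σ_k P[i][k]·h[k].
  h[0] = 1 + 3/10·h[0] + 1/5·h[2] + 1/10·h[3] + 3/10·h[4]
  h[2] = 1 + 1/5·h[0] + 1/5·h[2] + 1/5·h[3] + 3/10·h[4]
  h[3] = 1 + 3/10·h[0] + 1/5·h[2] + 1/10·h[3] + 1/5·h[4]
  h[4] = 1 + 1/5·h[0] + 1/10·h[2] + 1/5·h[3] + 2/5·h[4]
Solving the 4×4 linear system over states ≠ 1 gives exactly h = [505/58, 0, 250/29, 455/58, 250/29] (h[1] = 0 is the target).

h = [8.7069, 0.0000, 8.6207, 7.8448, 8.6207]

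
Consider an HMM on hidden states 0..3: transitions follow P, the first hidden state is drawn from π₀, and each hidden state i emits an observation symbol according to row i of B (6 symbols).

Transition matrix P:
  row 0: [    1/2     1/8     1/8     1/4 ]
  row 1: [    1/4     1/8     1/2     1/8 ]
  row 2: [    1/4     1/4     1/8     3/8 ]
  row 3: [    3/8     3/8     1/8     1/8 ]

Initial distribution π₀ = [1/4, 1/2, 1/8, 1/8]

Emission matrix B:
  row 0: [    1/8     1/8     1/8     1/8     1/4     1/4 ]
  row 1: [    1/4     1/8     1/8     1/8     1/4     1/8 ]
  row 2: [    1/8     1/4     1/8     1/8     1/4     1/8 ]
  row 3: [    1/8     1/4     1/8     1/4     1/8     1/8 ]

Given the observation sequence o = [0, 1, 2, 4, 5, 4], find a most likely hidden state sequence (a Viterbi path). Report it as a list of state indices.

path = [1, 2, 3, 0, 0, 0]

t=0: δ = [3.125e-02, 1.250e-01, 1.562e-02, 1.562e-02]  (obs o_0=0)
t=1: δ = [3.906e-03, 1.953e-03, 1.562e-02, 3.906e-03]  ψ = [1, 1, 1, 1]  (obs o_1=1)
t=2: δ = [4.883e-04, 4.883e-04, 2.441e-04, 7.324e-04]  ψ = [2, 2, 2, 2]  (obs o_2=2)
t=3: δ = [6.866e-05, 6.866e-05, 6.104e-05, 1.526e-05]  ψ = [3, 3, 1, 0]  (obs o_3=4)
t=4: δ = [8.583e-06, 1.907e-06, 4.292e-06, 2.861e-06]  ψ = [0, 2, 1, 2]  (obs o_4=5)
t=5: δ = [1.073e-06, 2.682e-07, 2.682e-07, 2.682e-07]  ψ = [0, 0, 0, 0]  (obs o_5=4)
backtrack: best end state = 0; path = [1, 2, 3, 0, 0, 0]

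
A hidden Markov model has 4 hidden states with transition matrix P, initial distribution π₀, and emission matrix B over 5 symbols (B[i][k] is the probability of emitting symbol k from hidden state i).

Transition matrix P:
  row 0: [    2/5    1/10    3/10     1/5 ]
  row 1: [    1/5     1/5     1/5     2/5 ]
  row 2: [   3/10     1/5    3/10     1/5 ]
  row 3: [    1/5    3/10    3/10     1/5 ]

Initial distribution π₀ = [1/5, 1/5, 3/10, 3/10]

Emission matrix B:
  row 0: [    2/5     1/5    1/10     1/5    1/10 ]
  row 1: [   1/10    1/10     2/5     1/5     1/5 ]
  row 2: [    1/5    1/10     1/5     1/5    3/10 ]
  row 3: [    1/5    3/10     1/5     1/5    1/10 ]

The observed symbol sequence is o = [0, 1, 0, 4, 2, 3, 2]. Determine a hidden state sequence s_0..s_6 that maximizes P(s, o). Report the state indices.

path = [0, 0, 0, 2, 1, 3, 1]

t=0: δ = [8.000e-02, 2.000e-02, 6.000e-02, 6.000e-02]  (obs o_0=0)
t=1: δ = [6.400e-03, 1.800e-03, 2.400e-03, 4.800e-03]  ψ = [0, 3, 0, 0]  (obs o_1=1)
t=2: δ = [1.024e-03, 1.440e-04, 3.840e-04, 2.560e-04]  ψ = [0, 3, 0, 0]  (obs o_2=0)
t=3: δ = [4.096e-05, 2.048e-05, 9.216e-05, 2.048e-05]  ψ = [0, 0, 0, 0]  (obs o_3=4)
t=4: δ = [2.765e-06, 7.373e-06, 5.530e-06, 3.686e-06]  ψ = [2, 2, 2, 2]  (obs o_4=2)
t=5: δ = [3.318e-07, 2.949e-07, 3.318e-07, 5.898e-07]  ψ = [2, 1, 2, 1]  (obs o_5=3)
t=6: δ = [1.327e-08, 7.078e-08, 3.539e-08, 2.359e-08]  ψ = [0, 3, 3, 1]  (obs o_6=2)
backtrack: best end state = 1; path = [0, 0, 0, 2, 1, 3, 1]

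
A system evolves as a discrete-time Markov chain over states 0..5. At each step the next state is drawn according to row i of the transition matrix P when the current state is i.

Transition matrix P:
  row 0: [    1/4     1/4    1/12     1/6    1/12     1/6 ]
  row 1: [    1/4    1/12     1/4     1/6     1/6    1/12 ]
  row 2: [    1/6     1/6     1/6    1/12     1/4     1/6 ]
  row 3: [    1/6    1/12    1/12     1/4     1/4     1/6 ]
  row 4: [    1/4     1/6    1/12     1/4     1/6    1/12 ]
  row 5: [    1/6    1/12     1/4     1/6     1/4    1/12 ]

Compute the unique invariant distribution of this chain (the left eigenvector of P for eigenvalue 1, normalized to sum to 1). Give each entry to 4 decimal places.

π = [0.2121, 0.1460, 0.1408, 0.1860, 0.1869, 0.1282]

Balance equations π_j = Σ_i π_i·P[i][j]:
  π_0 = 1/4·π_0 + 1/4·π_1 + 1/6·π_2 + 1/6·π_3 + 1/4·π_4 + 1/6·π_5
  π_1 = 1/4·π_0 + 1/12·π_1 + 1/6·π_2 + 1/12·π_3 + 1/6·π_4 + 1/12·π_5
  π_2 = 1/12·π_0 + 1/4·π_1 + 1/6·π_2 + 1/12·π_3 + 1/12·π_4 + 1/4·π_5
  π_3 = 1/6·π_0 + 1/6·π_1 + 1/12·π_2 + 1/4·π_3 + 1/4·π_4 + 1/6·π_5
  π_4 = 1/12·π_0 + 1/6·π_1 + 1/4·π_2 + 1/4·π_3 + 1/6·π_4 + 1/4·π_5
  normalize: π_0 + π_1 + π_2 + π_3 + π_4 + π_5 = 1
Solving the linear system gives exactly π = [17231/81247, 11861/81247, 11437/81247, 15113/81247, 15186/81247, 10419/81247].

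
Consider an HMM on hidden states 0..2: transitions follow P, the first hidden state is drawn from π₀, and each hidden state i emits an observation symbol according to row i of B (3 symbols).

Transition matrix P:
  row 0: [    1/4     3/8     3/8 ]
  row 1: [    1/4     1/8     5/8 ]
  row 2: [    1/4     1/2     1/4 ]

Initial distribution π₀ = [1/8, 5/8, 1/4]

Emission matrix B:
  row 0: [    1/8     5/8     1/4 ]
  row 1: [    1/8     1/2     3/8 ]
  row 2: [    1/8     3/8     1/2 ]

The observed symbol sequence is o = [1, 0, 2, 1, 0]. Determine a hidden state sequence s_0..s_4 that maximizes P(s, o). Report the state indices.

path = [1, 2, 1, 2, 1]

t=0: δ = [7.812e-02, 3.125e-01, 9.375e-02]  (obs o_0=1)
t=1: δ = [9.766e-03, 5.859e-03, 2.441e-02]  ψ = [1, 2, 1]  (obs o_1=0)
t=2: δ = [1.526e-03, 4.578e-03, 3.052e-03]  ψ = [2, 2, 2]  (obs o_2=2)
t=3: δ = [7.153e-04, 7.629e-04, 1.073e-03]  ψ = [1, 2, 1]  (obs o_3=1)
t=4: δ = [3.353e-05, 6.706e-05, 5.960e-05]  ψ = [2, 2, 1]  (obs o_4=0)
backtrack: best end state = 1; path = [1, 2, 1, 2, 1]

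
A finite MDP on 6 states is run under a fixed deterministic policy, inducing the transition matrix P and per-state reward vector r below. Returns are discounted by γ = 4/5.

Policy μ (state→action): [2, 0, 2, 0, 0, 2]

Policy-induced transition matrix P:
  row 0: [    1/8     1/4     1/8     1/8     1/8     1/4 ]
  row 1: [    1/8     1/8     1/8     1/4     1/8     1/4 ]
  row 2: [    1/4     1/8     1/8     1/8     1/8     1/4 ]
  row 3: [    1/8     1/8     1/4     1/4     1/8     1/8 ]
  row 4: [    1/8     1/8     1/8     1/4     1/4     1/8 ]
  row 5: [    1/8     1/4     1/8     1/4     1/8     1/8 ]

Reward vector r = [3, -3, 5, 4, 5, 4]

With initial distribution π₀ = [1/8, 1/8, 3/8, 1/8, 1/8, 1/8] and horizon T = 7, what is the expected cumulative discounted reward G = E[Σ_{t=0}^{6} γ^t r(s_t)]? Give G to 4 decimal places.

G = 12.3167

t=0: π = [0.1250, 0.1250, 0.3750, 0.1250, 0.1250, 0.1250], E[r] = 3.5000, γ^t·E[r] = 3.500000, running G = 3.500000
t=1: π = [0.1719, 0.1563, 0.1406, 0.1875, 0.1406, 0.2031], E[r] = 3.0156, γ^t·E[r] = 2.412500, running G = 5.912500
t=2: π = [0.1426, 0.1719, 0.1484, 0.2109, 0.1426, 0.1836], E[r] = 2.9453, γ^t·E[r] = 1.885000, running G = 7.797500
t=3: π = [0.1436, 0.1658, 0.1514, 0.2136, 0.1428, 0.1829], E[r] = 2.9902, γ^t·E[r] = 1.531000, running G = 9.328500
t=4: π = [0.1439, 0.1658, 0.1517, 0.2131, 0.1429, 0.1826], E[r] = 2.9900, γ^t·E[r] = 1.224713, running G = 10.553213
t=5: π = [0.1440, 0.1658, 0.1516, 0.2130, 0.1429, 0.1827], E[r] = 2.9898, γ^t·E[r] = 0.979711, running G = 11.532924
t=6: π = [0.1440, 0.1658, 0.1516, 0.2130, 0.1429, 0.1827], E[r] = 2.9897, γ^t·E[r] = 0.783738, running G = 12.316661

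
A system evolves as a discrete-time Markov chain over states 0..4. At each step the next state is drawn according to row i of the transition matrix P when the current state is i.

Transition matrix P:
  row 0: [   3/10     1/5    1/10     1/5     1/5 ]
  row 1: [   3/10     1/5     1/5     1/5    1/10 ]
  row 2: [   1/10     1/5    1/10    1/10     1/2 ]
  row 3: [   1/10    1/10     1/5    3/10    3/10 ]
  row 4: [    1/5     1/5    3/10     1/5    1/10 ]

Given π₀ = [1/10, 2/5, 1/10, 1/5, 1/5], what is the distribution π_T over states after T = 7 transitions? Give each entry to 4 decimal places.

t=0: π = [0.1000, 0.4000, 0.1000, 0.2000, 0.2000]
t=1: π = [0.2200, 0.1800, 0.2000, 0.2100, 0.1900]
t=2: π = [0.1990, 0.1790, 0.1770, 0.2010, 0.2440]
t=3: π = [0.2000, 0.1799, 0.1868, 0.2024, 0.2309]
t=4: π = [0.1991, 0.1798, 0.1844, 0.2016, 0.2352]
t=5: π = [0.1993, 0.1798, 0.1852, 0.2017, 0.2340]
t=6: π = [0.1992, 0.1798, 0.1850, 0.2017, 0.2343]
t=7: π = [0.1992, 0.1798, 0.1850, 0.2017, 0.2342]

π = [0.1992, 0.1798, 0.1850, 0.2017, 0.2342]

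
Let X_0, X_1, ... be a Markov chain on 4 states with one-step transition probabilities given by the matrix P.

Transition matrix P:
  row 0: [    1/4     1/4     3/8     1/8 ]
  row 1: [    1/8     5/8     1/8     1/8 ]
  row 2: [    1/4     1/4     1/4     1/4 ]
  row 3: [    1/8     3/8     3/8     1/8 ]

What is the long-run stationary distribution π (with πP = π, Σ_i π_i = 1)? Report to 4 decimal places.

Balance equations π_j = Σ_i π_i·P[i][j]:
  π_0 = 1/4·π_0 + 1/8·π_1 + 1/4·π_2 + 1/8·π_3
  π_1 = 1/4·π_0 + 5/8·π_1 + 1/4·π_2 + 3/8·π_3
  π_2 = 3/8·π_0 + 1/8·π_1 + 1/4·π_2 + 3/8·π_3
  normalize: π_0 + π_1 + π_2 + π_3 = 1
Solving the linear system gives exactly π = [32/181, 78/181, 43/181, 28/181].

π = [0.1768, 0.4309, 0.2376, 0.1547]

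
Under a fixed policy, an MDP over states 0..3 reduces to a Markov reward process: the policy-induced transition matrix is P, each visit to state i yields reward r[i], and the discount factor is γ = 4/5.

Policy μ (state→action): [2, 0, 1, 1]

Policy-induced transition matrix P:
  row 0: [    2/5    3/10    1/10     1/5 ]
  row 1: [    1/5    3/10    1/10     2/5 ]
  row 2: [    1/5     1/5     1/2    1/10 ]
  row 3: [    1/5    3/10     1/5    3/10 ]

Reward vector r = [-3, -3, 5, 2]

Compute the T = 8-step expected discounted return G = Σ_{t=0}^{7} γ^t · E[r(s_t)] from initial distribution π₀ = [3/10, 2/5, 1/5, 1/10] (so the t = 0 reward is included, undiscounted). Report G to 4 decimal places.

G = -1.0739

t=0: π = [0.3000, 0.4000, 0.2000, 0.1000], E[r] = -0.9000, γ^t·E[r] = -0.900000, running G = -0.900000
t=1: π = [0.2600, 0.2800, 0.1900, 0.2700], E[r] = -0.1300, γ^t·E[r] = -0.104000, running G = -1.004000
t=2: π = [0.2520, 0.2810, 0.2030, 0.2640], E[r] = -0.0560, γ^t·E[r] = -0.035840, running G = -1.039840
t=3: π = [0.2504, 0.2797, 0.2076, 0.2623], E[r] = -0.0277, γ^t·E[r] = -0.014182, running G = -1.054022
t=4: π = [0.2501, 0.2792, 0.2093, 0.2614], E[r] = -0.0188, γ^t·E[r] = -0.007696, running G = -1.061719
t=5: π = [0.2500, 0.2791, 0.2098, 0.2611], E[r] = -0.0159, γ^t·E[r] = -0.005209, running G = -1.066928
t=6: π = [0.2500, 0.2790, 0.2100, 0.2609], E[r] = -0.0150, γ^t·E[r] = -0.003920, running G = -1.070848
t=7: π = [0.2500, 0.2790, 0.2101, 0.2609], E[r] = -0.0146, γ^t·E[r] = -0.003071, running G = -1.073920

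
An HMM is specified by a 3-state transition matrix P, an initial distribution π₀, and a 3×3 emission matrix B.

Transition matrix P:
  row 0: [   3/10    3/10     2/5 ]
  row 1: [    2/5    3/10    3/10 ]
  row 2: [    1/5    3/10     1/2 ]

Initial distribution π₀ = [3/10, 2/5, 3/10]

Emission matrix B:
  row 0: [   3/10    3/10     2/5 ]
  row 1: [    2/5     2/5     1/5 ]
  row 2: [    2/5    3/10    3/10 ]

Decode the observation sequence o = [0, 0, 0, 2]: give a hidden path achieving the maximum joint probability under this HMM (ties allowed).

path = [2, 2, 2, 2]

t=0: δ = [9.000e-02, 1.600e-01, 1.200e-01]  (obs o_0=0)
t=1: δ = [1.920e-02, 1.920e-02, 2.400e-02]  ψ = [1, 1, 2]  (obs o_1=0)
t=2: δ = [2.304e-03, 2.880e-03, 4.800e-03]  ψ = [1, 2, 2]  (obs o_2=0)
t=3: δ = [4.608e-04, 2.880e-04, 7.200e-04]  ψ = [1, 2, 2]  (obs o_3=2)
backtrack: best end state = 2; path = [2, 2, 2, 2]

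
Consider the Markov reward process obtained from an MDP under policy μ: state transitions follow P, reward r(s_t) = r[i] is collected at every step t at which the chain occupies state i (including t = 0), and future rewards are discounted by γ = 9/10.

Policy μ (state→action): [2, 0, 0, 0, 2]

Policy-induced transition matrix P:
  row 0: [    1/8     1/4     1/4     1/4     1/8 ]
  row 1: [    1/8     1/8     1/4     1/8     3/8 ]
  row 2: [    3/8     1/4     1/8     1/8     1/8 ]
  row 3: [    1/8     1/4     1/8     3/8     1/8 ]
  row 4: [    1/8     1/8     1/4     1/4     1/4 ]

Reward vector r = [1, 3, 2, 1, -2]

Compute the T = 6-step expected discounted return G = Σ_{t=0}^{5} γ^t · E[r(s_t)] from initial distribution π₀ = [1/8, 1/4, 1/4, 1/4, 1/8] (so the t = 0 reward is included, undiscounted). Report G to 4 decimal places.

G = 5.0354

t=0: π = [0.1250, 0.2500, 0.2500, 0.2500, 0.1250], E[r] = 1.3750, γ^t·E[r] = 1.375000, running G = 1.375000
t=1: π = [0.1875, 0.2031, 0.1875, 0.2188, 0.2031], E[r] = 0.9844, γ^t·E[r] = 0.885938, running G = 2.260938
t=2: π = [0.1719, 0.1992, 0.1992, 0.2285, 0.2012], E[r] = 0.9941, γ^t·E[r] = 0.805254, running G = 3.066191
t=3: π = [0.1748, 0.2000, 0.1965, 0.2288, 0.2000], E[r] = 0.9966, γ^t·E[r] = 0.726508, running G = 3.792700
t=4: π = [0.1741, 0.2000, 0.1968, 0.2290, 0.2000], E[r] = 0.9969, γ^t·E[r] = 0.654078, running G = 4.446777
t=5: π = [0.1742, 0.2000, 0.1968, 0.2290, 0.2000], E[r] = 0.9968, γ^t·E[r] = 0.588580, running G = 5.035357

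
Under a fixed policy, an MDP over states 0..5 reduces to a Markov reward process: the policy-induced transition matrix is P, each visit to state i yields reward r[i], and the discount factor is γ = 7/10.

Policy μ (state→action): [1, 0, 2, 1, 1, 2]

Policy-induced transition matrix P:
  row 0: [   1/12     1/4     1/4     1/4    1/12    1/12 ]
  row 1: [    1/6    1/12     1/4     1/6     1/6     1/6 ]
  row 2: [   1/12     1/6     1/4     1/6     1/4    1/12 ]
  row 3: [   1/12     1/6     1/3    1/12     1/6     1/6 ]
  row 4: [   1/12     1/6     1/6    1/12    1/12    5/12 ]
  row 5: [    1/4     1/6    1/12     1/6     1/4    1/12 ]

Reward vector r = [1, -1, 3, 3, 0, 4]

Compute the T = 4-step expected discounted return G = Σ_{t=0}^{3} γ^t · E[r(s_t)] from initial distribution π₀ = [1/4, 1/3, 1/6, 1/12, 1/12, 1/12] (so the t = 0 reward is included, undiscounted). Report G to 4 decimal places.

G = 3.6963

t=0: π = [0.2500, 0.3333, 0.1667, 0.0833, 0.0833, 0.0833], E[r] = 1.0000, γ^t·E[r] = 1.000000, running G = 1.000000
t=1: π = [0.1250, 0.1597, 0.2361, 0.1736, 0.1597, 0.1458], E[r] = 1.7778, γ^t·E[r] = 1.244444, running G = 2.244444
t=2: π = [0.1209, 0.1638, 0.2269, 0.1493, 0.1748, 0.1644], E[r] = 1.7431, γ^t·E[r] = 0.854097, running G = 3.098542
t=3: π = [0.1244, 0.1631, 0.2205, 0.1497, 0.1746, 0.1677], E[r] = 1.7427, γ^t·E[r] = 0.597736, running G = 3.696277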